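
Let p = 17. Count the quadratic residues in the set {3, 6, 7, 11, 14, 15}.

(3/17) = -1 → non-residue.
(6/17) = -1 → non-residue.
(7/17) = -1 → non-residue.
(11/17) = -1 → non-residue.
(14/17) = -1 → non-residue.
(15/17) = +1 → QR.
Total quadratic residues among the 6: 1.

1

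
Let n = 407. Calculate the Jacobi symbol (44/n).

0

Pull out 2^2: since 407 ≡ 7 (mod 8), (2/407) = +1, so (2/407)^2 = +1.
Reciprocity: 11 ≡ 3 and 407 ≡ 3 (mod 4), so (11/407) = −(407/11).
Reduce top mod 11: now compute (0/11).
Top reduces to 0: gcd > 1, so the symbol is 0.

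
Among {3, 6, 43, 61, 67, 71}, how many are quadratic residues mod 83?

2

(3/83) = +1 → QR.
(6/83) = -1 → non-residue.
(43/83) = -1 → non-residue.
(61/83) = +1 → QR.
(67/83) = -1 → non-residue.
(71/83) = -1 → non-residue.
Total quadratic residues among the 6: 2.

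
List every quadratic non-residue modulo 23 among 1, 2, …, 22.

Square k = 1,…,11 (k and 23−k give the same square):
1²=1, 2²=4, 3²=9, 4²=16, 5²≡2, 6²≡13, 7²≡3, 8²≡18, 9²≡12, 10²≡8, 11²≡6 (mod 23).
The residues are {1, 2, 3, 4, 6, 8, 9, 12, 13, 16, 18}; the non-residues are the remaining 11 nonzero classes.

5 7 10 11 14 15 17 19 20 21 22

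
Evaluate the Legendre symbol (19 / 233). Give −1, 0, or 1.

Euler's criterion: (19/233) ≡ 19^116 (mod 233).
19^2 ≡ 128 (mod 233)
19^4 ≡ 74 (mod 233)
19^8 ≡ 117 (mod 233)
19^16 ≡ 175 (mod 233)
19^32 ≡ 102 (mod 233)
19^64 ≡ 152 (mod 233)
19^116 = 19^(64+32+16+4) ≡ 1 (mod 233).
Result is 1, so (19/233) = 1.

1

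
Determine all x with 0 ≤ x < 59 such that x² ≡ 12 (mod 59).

22, 37

Since 59 ≡ 3 (mod 4), a square root of 12 is 12^((59+1)/4) = 12^15 mod 59.
Repeated squaring: 12^2≡26, 12^4≡27, 12^8≡21 (mod 59).
12^15 = 12^(8+4+2+1) ≡ 22 (mod 59).
Check: 22² = 484 ≡ 12 (mod 59). The two roots are 22 and 37.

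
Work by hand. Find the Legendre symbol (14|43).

Euler's criterion: (14/43) ≡ 14^21 (mod 43).
14^2 ≡ 24 (mod 43)
14^4 ≡ 17 (mod 43)
14^8 ≡ 31 (mod 43)
14^16 ≡ 15 (mod 43)
14^21 = 14^(16+4+1) ≡ 1 (mod 43).
Result is 1, so (14/43) = 1.

1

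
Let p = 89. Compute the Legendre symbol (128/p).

1

First reduce: 128 ≡ 39 (mod 89).
Reciprocity: 39 ≡ 3 and 89 ≡ 1 (mod 4), so (39/89) = +(89/39).
Reduce top mod 39: now compute (11/39).
Reciprocity: 11 ≡ 3 and 39 ≡ 3 (mod 4), so (11/39) = −(39/11).
Reduce top mod 11: now compute (6/11).
Pull out 2: since 11 ≡ 3 (mod 8), (2/11) = -1.
Reciprocity: 3 ≡ 3 and 11 ≡ 3 (mod 4), so (3/11) = −(11/3).
Reduce top mod 3: now compute (2/3).
Pull out 2: since 3 ≡ 3 (mod 8), (2/3) = -1.
Reached (1/3) = 1. Collecting the sign flips along the way, the symbol is +1.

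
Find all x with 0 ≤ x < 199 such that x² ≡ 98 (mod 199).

59, 140

Since 199 ≡ 3 (mod 4), a square root of 98 is 98^((199+1)/4) = 98^50 mod 199.
Repeated squaring: 98^2≡52, 98^4≡117, 98^8≡157, 98^16≡172, 98^32≡132 (mod 199).
98^50 = 98^(32+16+2) ≡ 140 (mod 199).
Check: 140² = 19600 ≡ 98 (mod 199). The two roots are 59 and 140.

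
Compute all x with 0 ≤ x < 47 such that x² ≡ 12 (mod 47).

Since 47 ≡ 3 (mod 4), a square root of 12 is 12^((47+1)/4) = 12^12 mod 47.
Repeated squaring: 12^2≡3, 12^4≡9, 12^8≡34 (mod 47).
12^12 = 12^(8+4) ≡ 24 (mod 47).
Check: 24² = 576 ≡ 12 (mod 47). The two roots are 23 and 24.

23, 24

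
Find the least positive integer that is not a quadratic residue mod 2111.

(2/2111) = +1, so 2 is a residue.
(3/2111) = +1, so 3 is a residue.
(4/2111) = +1, so 4 is a residue.
(5/2111) = +1, so 5 is a residue.
(6/2111) = +1, so 6 is a residue.
(7/2111) = −1, so 7 is the smallest positive non-residue mod 2111.

7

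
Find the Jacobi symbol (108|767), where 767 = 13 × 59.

1

Pull out 2^2: since 767 ≡ 7 (mod 8), (2/767) = +1, so (2/767)^2 = +1.
Reciprocity: 27 ≡ 3 and 767 ≡ 3 (mod 4), so (27/767) = −(767/27).
Reduce top mod 27: now compute (11/27).
Reciprocity: 11 ≡ 3 and 27 ≡ 3 (mod 4), so (11/27) = −(27/11).
Reduce top mod 11: now compute (5/11).
Reciprocity: 5 ≡ 1 and 11 ≡ 3 (mod 4), so (5/11) = +(11/5).
Reduce top mod 5: now compute (1/5).
Reached (1/5) = 1. Collecting the sign flips along the way, the symbol is +1.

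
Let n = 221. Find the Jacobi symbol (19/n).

Reciprocity: 19 ≡ 3 and 221 ≡ 1 (mod 4), so (19/221) = +(221/19).
Reduce top mod 19: now compute (12/19).
Pull out 2^2: since 19 ≡ 3 (mod 8), (2/19) = -1, so (2/19)^2 = +1.
Reciprocity: 3 ≡ 3 and 19 ≡ 3 (mod 4), so (3/19) = −(19/3).
Reduce top mod 3: now compute (1/3).
Reached (1/3) = 1. Collecting the sign flips along the way, the symbol is -1.

-1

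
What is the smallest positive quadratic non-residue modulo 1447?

3

(2/1447) = +1, so 2 is a residue.
(3/1447) = −1, so 3 is the smallest positive non-residue mod 1447.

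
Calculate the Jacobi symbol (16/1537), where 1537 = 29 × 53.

1

Pull out 2^4: since 1537 ≡ 1 (mod 8), (2/1537) = +1, so (2/1537)^4 = +1.
Reached (1/1537) = 1. Collecting the sign flips along the way, the symbol is +1.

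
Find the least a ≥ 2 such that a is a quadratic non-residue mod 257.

(2/257) = +1, so 2 is a residue.
(3/257) = −1, so 3 is the smallest positive non-residue mod 257.

3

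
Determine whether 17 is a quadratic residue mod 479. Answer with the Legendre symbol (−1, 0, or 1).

Euler's criterion: (17/479) ≡ 17^239 (mod 479).
17^2 ≡ 289 (mod 479)
17^4 ≡ 175 (mod 479)
17^8 ≡ 448 (mod 479)
17^16 ≡ 3 (mod 479)
17^32 ≡ 9 (mod 479)
17^64 ≡ 81 (mod 479)
17^128 ≡ 334 (mod 479)
17^239 = 17^(128+64+32+8+4+2+1) ≡ 478 (mod 479).
Result is 478 ≡ −1, so (17/479) = −1.

-1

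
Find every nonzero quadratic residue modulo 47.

1,2,3,4,6,7,8,9,12,14,16,17,18,21,24,25,27,28,32,34,36,37,42

Square k = 1,…,23 (k and 47−k give the same square):
1²=1, 2²=4, 3²=9, 4²=16, 5²=25, 6²=36, 7²≡2, 8²≡17, 9²≡34, 10²≡6, 11²≡27, 12²≡3, 13²≡28, 14²≡8, 15²≡37, 16²≡21, 17²≡7, 18²≡42, 19²≡32, 20²≡24, 21²≡18, 22²≡14, 23²≡12 (mod 47).
So the quadratic residues mod 47 are {1, 2, 3, 4, 6, 7, 8, 9, 12, 14, 16, 17, 18, 21, 24, 25, 27, 28, 32, 34, 36, 37, 42}.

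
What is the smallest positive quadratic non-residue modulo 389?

(2/389) = −1, so 2 is the smallest positive non-residue mod 389.

2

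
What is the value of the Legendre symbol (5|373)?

Reciprocity: 5 ≡ 1 and 373 ≡ 1 (mod 4), so (5/373) = +(373/5).
Reduce top mod 5: now compute (3/5).
Reciprocity: 3 ≡ 3 and 5 ≡ 1 (mod 4), so (3/5) = +(5/3).
Reduce top mod 3: now compute (2/3).
Pull out 2: since 3 ≡ 3 (mod 8), (2/3) = -1.
Reached (1/3) = 1. Collecting the sign flips along the way, the symbol is -1.

-1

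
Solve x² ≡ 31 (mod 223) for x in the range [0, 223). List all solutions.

37, 186

Since 223 ≡ 3 (mod 4), a square root of 31 is 31^((223+1)/4) = 31^56 mod 223.
Repeated squaring: 31^2≡69, 31^4≡78, 31^8≡63, 31^16≡178, 31^32≡18 (mod 223).
31^56 = 31^(32+16+8) ≡ 37 (mod 223).
Check: 37² = 1369 ≡ 31 (mod 223). The two roots are 37 and 186.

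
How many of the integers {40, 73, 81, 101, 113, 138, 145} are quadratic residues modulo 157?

6

(40/157) = +1 → QR.
(73/157) = -1 → non-residue.
(81/157) = +1 → QR.
(101/157) = +1 → QR.
(113/157) = +1 → QR.
(138/157) = +1 → QR.
(145/157) = +1 → QR.
Total quadratic residues among the 7: 6.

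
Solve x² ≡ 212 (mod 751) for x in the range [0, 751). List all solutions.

211, 540

Since 751 ≡ 3 (mod 4), a square root of 212 is 212^((751+1)/4) = 212^188 mod 751.
Repeated squaring: 212^2≡635, 212^4≡689, 212^8≡89, 212^16≡411, 212^32≡697, 212^64≡663, 212^128≡234 (mod 751).
212^188 = 212^(128+32+16+8+4) ≡ 211 (mod 751).
Check: 211² = 44521 ≡ 212 (mod 751). The two roots are 211 and 540.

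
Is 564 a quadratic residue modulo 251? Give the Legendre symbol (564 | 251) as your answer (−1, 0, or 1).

First reduce: 564 ≡ 62 (mod 251).
Pull out 2: since 251 ≡ 3 (mod 8), (2/251) = -1.
Reciprocity: 31 ≡ 3 and 251 ≡ 3 (mod 4), so (31/251) = −(251/31).
Reduce top mod 31: now compute (3/31).
Reciprocity: 3 ≡ 3 and 31 ≡ 3 (mod 4), so (3/31) = −(31/3).
Reduce top mod 3: now compute (1/3).
Reached (1/3) = 1. Collecting the sign flips along the way, the symbol is -1.

-1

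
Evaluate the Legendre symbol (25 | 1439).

1

Reciprocity: 25 ≡ 1 and 1439 ≡ 3 (mod 4), so (25/1439) = +(1439/25).
Reduce top mod 25: now compute (14/25).
Pull out 2: since 25 ≡ 1 (mod 8), (2/25) = +1.
Reciprocity: 7 ≡ 3 and 25 ≡ 1 (mod 4), so (7/25) = +(25/7).
Reduce top mod 7: now compute (4/7).
Pull out 2^2: since 7 ≡ 7 (mod 8), (2/7) = +1, so (2/7)^2 = +1.
Reached (1/7) = 1. Collecting the sign flips along the way, the symbol is +1.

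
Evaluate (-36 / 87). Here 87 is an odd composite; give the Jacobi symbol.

First reduce: -36 ≡ 51 (mod 87).
Reciprocity: 51 ≡ 3 and 87 ≡ 3 (mod 4), so (51/87) = −(87/51).
Reduce top mod 51: now compute (36/51).
Pull out 2^2: since 51 ≡ 3 (mod 8), (2/51) = -1, so (2/51)^2 = +1.
Reciprocity: 9 ≡ 1 and 51 ≡ 3 (mod 4), so (9/51) = +(51/9).
Reduce top mod 9: now compute (6/9).
Pull out 2: since 9 ≡ 1 (mod 8), (2/9) = +1.
Reciprocity: 3 ≡ 3 and 9 ≡ 1 (mod 4), so (3/9) = +(9/3).
Reduce top mod 3: now compute (0/3).
Top reduces to 0: gcd > 1, so the symbol is 0.

0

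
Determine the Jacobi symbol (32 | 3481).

1

Pull out 2^5: since 3481 ≡ 1 (mod 8), (2/3481) = +1, so (2/3481)^5 = +1.
Reached (1/3481) = 1. Collecting the sign flips along the way, the symbol is +1.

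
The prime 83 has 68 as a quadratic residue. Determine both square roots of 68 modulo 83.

Since 83 ≡ 3 (mod 4), a square root of 68 is 68^((83+1)/4) = 68^21 mod 83.
Repeated squaring: 68^2≡59, 68^4≡78, 68^8≡25, 68^16≡44 (mod 83).
68^21 = 68^(16+4+1) ≡ 63 (mod 83).
Check: 63² = 3969 ≡ 68 (mod 83). The two roots are 20 and 63.

20, 63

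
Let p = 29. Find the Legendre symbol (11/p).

-1

Reciprocity: 11 ≡ 3 and 29 ≡ 1 (mod 4), so (11/29) = +(29/11).
Reduce top mod 11: now compute (7/11).
Reciprocity: 7 ≡ 3 and 11 ≡ 3 (mod 4), so (7/11) = −(11/7).
Reduce top mod 7: now compute (4/7).
Pull out 2^2: since 7 ≡ 7 (mod 8), (2/7) = +1, so (2/7)^2 = +1.
Reached (1/7) = 1. Collecting the sign flips along the way, the symbol is -1.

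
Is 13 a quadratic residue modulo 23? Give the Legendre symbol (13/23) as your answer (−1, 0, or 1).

1

Reciprocity: 13 ≡ 1 and 23 ≡ 3 (mod 4), so (13/23) = +(23/13).
Reduce top mod 13: now compute (10/13).
Pull out 2: since 13 ≡ 5 (mod 8), (2/13) = -1.
Reciprocity: 5 ≡ 1 and 13 ≡ 1 (mod 4), so (5/13) = +(13/5).
Reduce top mod 5: now compute (3/5).
Reciprocity: 3 ≡ 3 and 5 ≡ 1 (mod 4), so (3/5) = +(5/3).
Reduce top mod 3: now compute (2/3).
Pull out 2: since 3 ≡ 3 (mod 8), (2/3) = -1.
Reached (1/3) = 1. Collecting the sign flips along the way, the symbol is +1.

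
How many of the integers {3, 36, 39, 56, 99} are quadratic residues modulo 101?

2

(3/101) = -1 → non-residue.
(36/101) = +1 → QR.
(39/101) = -1 → non-residue.
(56/101) = +1 → QR.
(99/101) = -1 → non-residue.
Total quadratic residues among the 5: 2.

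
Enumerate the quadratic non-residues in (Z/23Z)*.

5 7 10 11 14 15 17 19 20 21 22

Square k = 1,…,11 (k and 23−k give the same square):
1²=1, 2²=4, 3²=9, 4²=16, 5²≡2, 6²≡13, 7²≡3, 8²≡18, 9²≡12, 10²≡8, 11²≡6 (mod 23).
The residues are {1, 2, 3, 4, 6, 8, 9, 12, 13, 16, 18}; the non-residues are the remaining 11 nonzero classes.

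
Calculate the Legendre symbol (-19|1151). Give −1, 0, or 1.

Euler's criterion: (-19/1151) ≡ 1132^575 (mod 1151).
1132^2 ≡ 361 (mod 1151)
1132^4 ≡ 258 (mod 1151)
1132^8 ≡ 957 (mod 1151)
1132^16 ≡ 804 (mod 1151)
1132^32 ≡ 705 (mod 1151)
1132^64 ≡ 944 (mod 1151)
1132^128 ≡ 262 (mod 1151)
1132^256 ≡ 735 (mod 1151)
1132^512 ≡ 406 (mod 1151)
1132^575 = 1132^(512+32+16+8+4+2+1) ≡ 1 (mod 1151).
Result is 1, so (-19/1151) = 1.

1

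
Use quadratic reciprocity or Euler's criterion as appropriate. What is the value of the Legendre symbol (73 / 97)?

Reciprocity: 73 ≡ 1 and 97 ≡ 1 (mod 4), so (73/97) = +(97/73).
Reduce top mod 73: now compute (24/73).
Pull out 2^3: since 73 ≡ 1 (mod 8), (2/73) = +1, so (2/73)^3 = +1.
Reciprocity: 3 ≡ 3 and 73 ≡ 1 (mod 4), so (3/73) = +(73/3).
Reduce top mod 3: now compute (1/3).
Reached (1/3) = 1. Collecting the sign flips along the way, the symbol is +1.

1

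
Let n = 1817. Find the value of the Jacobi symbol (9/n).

Reciprocity: 9 ≡ 1 and 1817 ≡ 1 (mod 4), so (9/1817) = +(1817/9).
Reduce top mod 9: now compute (8/9).
Pull out 2^3: since 9 ≡ 1 (mod 8), (2/9) = +1, so (2/9)^3 = +1.
Reached (1/9) = 1. Collecting the sign flips along the way, the symbol is +1.

1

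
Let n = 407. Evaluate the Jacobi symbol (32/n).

Pull out 2^5: since 407 ≡ 7 (mod 8), (2/407) = +1, so (2/407)^5 = +1.
Reached (1/407) = 1. Collecting the sign flips along the way, the symbol is +1.

1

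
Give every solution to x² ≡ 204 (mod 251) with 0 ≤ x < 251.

Since 251 ≡ 3 (mod 4), a square root of 204 is 204^((251+1)/4) = 204^63 mod 251.
Repeated squaring: 204^2≡201, 204^4≡241, 204^8≡100, 204^16≡211, 204^32≡94 (mod 251).
204^63 = 204^(32+16+8+4+2+1) ≡ 63 (mod 251).
Check: 63² = 3969 ≡ 204 (mod 251). The two roots are 63 and 188.

63, 188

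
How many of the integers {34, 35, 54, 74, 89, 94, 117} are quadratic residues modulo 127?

5

(34/127) = +1 → QR.
(35/127) = +1 → QR.
(54/127) = -1 → non-residue.
(74/127) = +1 → QR.
(89/127) = -1 → non-residue.
(94/127) = +1 → QR.
(117/127) = +1 → QR.
Total quadratic residues among the 7: 5.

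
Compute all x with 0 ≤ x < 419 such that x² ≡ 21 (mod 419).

Since 419 ≡ 3 (mod 4), a square root of 21 is 21^((419+1)/4) = 21^105 mod 419.
Repeated squaring: 21^2≡22, 21^4≡65, 21^8≡35, 21^16≡387, 21^32≡186, 21^64≡238 (mod 419).
21^105 = 21^(64+32+8+1) ≡ 373 (mod 419).
Check: 373² = 139129 ≡ 21 (mod 419). The two roots are 46 and 373.

46, 373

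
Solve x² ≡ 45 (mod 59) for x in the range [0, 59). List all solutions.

24, 35

Since 59 ≡ 3 (mod 4), a square root of 45 is 45^((59+1)/4) = 45^15 mod 59.
Repeated squaring: 45^2≡19, 45^4≡7, 45^8≡49 (mod 59).
45^15 = 45^(8+4+2+1) ≡ 35 (mod 59).
Check: 35² = 1225 ≡ 45 (mod 59). The two roots are 24 and 35.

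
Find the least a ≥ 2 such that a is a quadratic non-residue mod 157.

(2/157) = −1, so 2 is the smallest positive non-residue mod 157.

2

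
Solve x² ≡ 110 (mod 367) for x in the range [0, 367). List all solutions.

Since 367 ≡ 3 (mod 4), a square root of 110 is 110^((367+1)/4) = 110^92 mod 367.
Repeated squaring: 110^2≡356, 110^4≡121, 110^8≡328, 110^16≡53, 110^32≡240, 110^64≡348 (mod 367).
110^92 = 110^(64+16+8+4) ≡ 117 (mod 367).
Check: 117² = 13689 ≡ 110 (mod 367). The two roots are 117 and 250.

117, 250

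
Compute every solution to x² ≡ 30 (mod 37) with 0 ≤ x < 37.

17, 20

37 ≡ 1 (mod 4), so we find a root by search.
Trying successive values, 17² = 289 ≡ 30 (mod 37). The other root is 37 − 17 = 20.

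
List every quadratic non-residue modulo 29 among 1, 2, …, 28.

Square k = 1,…,14 (k and 29−k give the same square):
1²=1, 2²=4, 3²=9, 4²=16, 5²=25, 6²≡7, 7²≡20, 8²≡6, 9²≡23, 10²≡13, 11²≡5, 12²≡28, 13²≡24, 14²≡22 (mod 29).
The residues are {1, 4, 5, 6, 7, 9, 13, 16, 20, 22, 23, 24, 25, 28}; the non-residues are the remaining 14 nonzero classes.

2, 3, 8, 10, 11, 12, 14, 15, 17, 18, 19, 21, 26, 27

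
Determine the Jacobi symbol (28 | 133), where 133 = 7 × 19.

Pull out 2^2: since 133 ≡ 5 (mod 8), (2/133) = -1, so (2/133)^2 = +1.
Reciprocity: 7 ≡ 3 and 133 ≡ 1 (mod 4), so (7/133) = +(133/7).
Reduce top mod 7: now compute (0/7).
Top reduces to 0: gcd > 1, so the symbol is 0.

0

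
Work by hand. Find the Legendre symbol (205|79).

-1

First reduce: 205 ≡ 47 (mod 79).
Reciprocity: 47 ≡ 3 and 79 ≡ 3 (mod 4), so (47/79) = −(79/47).
Reduce top mod 47: now compute (32/47).
Pull out 2^5: since 47 ≡ 7 (mod 8), (2/47) = +1, so (2/47)^5 = +1.
Reached (1/47) = 1. Collecting the sign flips along the way, the symbol is -1.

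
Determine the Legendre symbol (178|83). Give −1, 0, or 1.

1

Euler's criterion: (178/83) ≡ 12^41 (mod 83).
12^2 ≡ 61 (mod 83)
12^4 ≡ 69 (mod 83)
12^8 ≡ 30 (mod 83)
12^16 ≡ 70 (mod 83)
12^32 ≡ 3 (mod 83)
12^41 = 12^(32+8+1) ≡ 1 (mod 83).
Result is 1, so (178/83) = 1.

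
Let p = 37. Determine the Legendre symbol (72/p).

-1

First reduce: 72 ≡ 35 (mod 37).
Reciprocity: 35 ≡ 3 and 37 ≡ 1 (mod 4), so (35/37) = +(37/35).
Reduce top mod 35: now compute (2/35).
Pull out 2: since 35 ≡ 3 (mod 8), (2/35) = -1.
Reached (1/35) = 1. Collecting the sign flips along the way, the symbol is -1.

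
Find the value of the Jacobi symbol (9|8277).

Reciprocity: 9 ≡ 1 and 8277 ≡ 1 (mod 4), so (9/8277) = +(8277/9).
Reduce top mod 9: now compute (6/9).
Pull out 2: since 9 ≡ 1 (mod 8), (2/9) = +1.
Reciprocity: 3 ≡ 3 and 9 ≡ 1 (mod 4), so (3/9) = +(9/3).
Reduce top mod 3: now compute (0/3).
Top reduces to 0: gcd > 1, so the symbol is 0.

0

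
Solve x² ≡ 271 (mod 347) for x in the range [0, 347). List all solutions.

Since 347 ≡ 3 (mod 4), a square root of 271 is 271^((347+1)/4) = 271^87 mod 347.
Repeated squaring: 271^2≡224, 271^4≡208, 271^8≡236, 271^16≡176, 271^32≡93, 271^64≡321 (mod 347).
271^87 = 271^(64+16+4+2+1) ≡ 74 (mod 347).
Check: 74² = 5476 ≡ 271 (mod 347). The two roots are 74 and 273.

74, 273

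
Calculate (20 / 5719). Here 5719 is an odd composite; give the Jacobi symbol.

1

Pull out 2^2: since 5719 ≡ 7 (mod 8), (2/5719) = +1, so (2/5719)^2 = +1.
Reciprocity: 5 ≡ 1 and 5719 ≡ 3 (mod 4), so (5/5719) = +(5719/5).
Reduce top mod 5: now compute (4/5).
Pull out 2^2: since 5 ≡ 5 (mod 8), (2/5) = -1, so (2/5)^2 = +1.
Reached (1/5) = 1. Collecting the sign flips along the way, the symbol is +1.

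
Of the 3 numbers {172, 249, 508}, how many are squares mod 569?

(172/569) = +1 → QR.
(249/569) = +1 → QR.
(508/569) = +1 → QR.
Total quadratic residues among the 3: 3.

3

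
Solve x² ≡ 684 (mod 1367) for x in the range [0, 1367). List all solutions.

Since 1367 ≡ 3 (mod 4), a square root of 684 is 684^((1367+1)/4) = 684^342 mod 1367.
Repeated squaring: 684^2≡342, 684^4≡769, 684^8≡817, 684^16≡393, 684^32≡1345, 684^64≡484, 684^128≡499, 684^256≡207 (mod 1367).
684^342 = 684^(256+64+16+4+2) ≡ 665 (mod 1367).
Check: 665² = 442225 ≡ 684 (mod 1367). The two roots are 665 and 702.

665, 702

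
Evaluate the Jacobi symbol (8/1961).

Pull out 2^3: since 1961 ≡ 1 (mod 8), (2/1961) = +1, so (2/1961)^3 = +1.
Reached (1/1961) = 1. Collecting the sign flips along the way, the symbol is +1.

1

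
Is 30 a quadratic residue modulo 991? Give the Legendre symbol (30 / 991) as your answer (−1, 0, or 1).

Pull out 2: since 991 ≡ 7 (mod 8), (2/991) = +1.
Reciprocity: 15 ≡ 3 and 991 ≡ 3 (mod 4), so (15/991) = −(991/15).
Reduce top mod 15: now compute (1/15).
Reached (1/15) = 1. Collecting the sign flips along the way, the symbol is -1.

-1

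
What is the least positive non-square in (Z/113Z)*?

(2/113) = +1, so 2 is a residue.
(3/113) = −1, so 3 is the smallest positive non-residue mod 113.

3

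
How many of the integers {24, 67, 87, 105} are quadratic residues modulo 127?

(24/127) = -1 → non-residue.
(67/127) = -1 → non-residue.
(87/127) = +1 → QR.
(105/127) = -1 → non-residue.
Total quadratic residues among the 4: 1.

1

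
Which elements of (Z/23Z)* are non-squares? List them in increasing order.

5 7 10 11 14 15 17 19 20 21 22

Square k = 1,…,11 (k and 23−k give the same square):
1²=1, 2²=4, 3²=9, 4²=16, 5²≡2, 6²≡13, 7²≡3, 8²≡18, 9²≡12, 10²≡8, 11²≡6 (mod 23).
The residues are {1, 2, 3, 4, 6, 8, 9, 12, 13, 16, 18}; the non-residues are the remaining 11 nonzero classes.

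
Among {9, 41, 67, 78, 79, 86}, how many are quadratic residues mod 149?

3

(9/149) = +1 → QR.
(41/149) = -1 → non-residue.
(67/149) = +1 → QR.
(78/149) = -1 → non-residue.
(79/149) = -1 → non-residue.
(86/149) = +1 → QR.
Total quadratic residues among the 6: 3.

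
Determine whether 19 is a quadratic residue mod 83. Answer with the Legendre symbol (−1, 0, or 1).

-1

Euler's criterion: (19/83) ≡ 19^41 (mod 83).
19^2 ≡ 29 (mod 83)
19^4 ≡ 11 (mod 83)
19^8 ≡ 38 (mod 83)
19^16 ≡ 33 (mod 83)
19^32 ≡ 10 (mod 83)
19^41 = 19^(32+8+1) ≡ 82 (mod 83).
Result is 82 ≡ −1, so (19/83) = −1.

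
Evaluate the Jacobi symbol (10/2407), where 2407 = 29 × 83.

Pull out 2: since 2407 ≡ 7 (mod 8), (2/2407) = +1.
Reciprocity: 5 ≡ 1 and 2407 ≡ 3 (mod 4), so (5/2407) = +(2407/5).
Reduce top mod 5: now compute (2/5).
Pull out 2: since 5 ≡ 5 (mod 8), (2/5) = -1.
Reached (1/5) = 1. Collecting the sign flips along the way, the symbol is -1.

-1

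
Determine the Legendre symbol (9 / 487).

Euler's criterion: (9/487) ≡ 9^243 (mod 487).
9^2 ≡ 81 (mod 487)
9^4 ≡ 230 (mod 487)
9^8 ≡ 304 (mod 487)
9^16 ≡ 373 (mod 487)
9^32 ≡ 334 (mod 487)
9^64 ≡ 33 (mod 487)
9^128 ≡ 115 (mod 487)
9^243 = 9^(128+64+32+16+2+1) ≡ 1 (mod 487).
Result is 1, so (9/487) = 1.

1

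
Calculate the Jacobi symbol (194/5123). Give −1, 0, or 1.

Pull out 2: since 5123 ≡ 3 (mod 8), (2/5123) = -1.
Reciprocity: 97 ≡ 1 and 5123 ≡ 3 (mod 4), so (97/5123) = +(5123/97).
Reduce top mod 97: now compute (79/97).
Reciprocity: 79 ≡ 3 and 97 ≡ 1 (mod 4), so (79/97) = +(97/79).
Reduce top mod 79: now compute (18/79).
Pull out 2: since 79 ≡ 7 (mod 8), (2/79) = +1.
Reciprocity: 9 ≡ 1 and 79 ≡ 3 (mod 4), so (9/79) = +(79/9).
Reduce top mod 9: now compute (7/9).
Reciprocity: 7 ≡ 3 and 9 ≡ 1 (mod 4), so (7/9) = +(9/7).
Reduce top mod 7: now compute (2/7).
Pull out 2: since 7 ≡ 7 (mod 8), (2/7) = +1.
Reached (1/7) = 1. Collecting the sign flips along the way, the symbol is -1.

-1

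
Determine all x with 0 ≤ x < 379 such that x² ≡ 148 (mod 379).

155, 224

Since 379 ≡ 3 (mod 4), a square root of 148 is 148^((379+1)/4) = 148^95 mod 379.
Repeated squaring: 148^2≡301, 148^4≡20, 148^8≡21, 148^16≡62, 148^32≡54, 148^64≡263 (mod 379).
148^95 = 148^(64+16+8+4+2+1) ≡ 224 (mod 379).
Check: 224² = 50176 ≡ 148 (mod 379). The two roots are 155 and 224.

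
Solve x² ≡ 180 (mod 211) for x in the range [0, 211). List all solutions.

32, 179

Since 211 ≡ 3 (mod 4), a square root of 180 is 180^((211+1)/4) = 180^53 mod 211.
Repeated squaring: 180^2≡117, 180^4≡185, 180^8≡43, 180^16≡161, 180^32≡179 (mod 211).
180^53 = 180^(32+16+4+1) ≡ 179 (mod 211).
Check: 179² = 32041 ≡ 180 (mod 211). The two roots are 32 and 179.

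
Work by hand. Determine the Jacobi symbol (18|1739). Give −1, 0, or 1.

-1

Pull out 2: since 1739 ≡ 3 (mod 8), (2/1739) = -1.
Reciprocity: 9 ≡ 1 and 1739 ≡ 3 (mod 4), so (9/1739) = +(1739/9).
Reduce top mod 9: now compute (2/9).
Pull out 2: since 9 ≡ 1 (mod 8), (2/9) = +1.
Reached (1/9) = 1. Collecting the sign flips along the way, the symbol is -1.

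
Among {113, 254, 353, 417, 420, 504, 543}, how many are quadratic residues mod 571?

4

(113/571) = -1 → non-residue.
(254/571) = -1 → non-residue.
(353/571) = +1 → QR.
(417/571) = -1 → non-residue.
(420/571) = +1 → QR.
(504/571) = +1 → QR.
(543/571) = +1 → QR.
Total quadratic residues among the 7: 4.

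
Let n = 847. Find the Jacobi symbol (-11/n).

First reduce: -11 ≡ 836 (mod 847).
Pull out 2^2: since 847 ≡ 7 (mod 8), (2/847) = +1, so (2/847)^2 = +1.
Reciprocity: 209 ≡ 1 and 847 ≡ 3 (mod 4), so (209/847) = +(847/209).
Reduce top mod 209: now compute (11/209).
Reciprocity: 11 ≡ 3 and 209 ≡ 1 (mod 4), so (11/209) = +(209/11).
Reduce top mod 11: now compute (0/11).
Top reduces to 0: gcd > 1, so the symbol is 0.

0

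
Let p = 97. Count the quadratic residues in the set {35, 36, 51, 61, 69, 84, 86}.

4

(35/97) = +1 → QR.
(36/97) = +1 → QR.
(51/97) = -1 → non-residue.
(61/97) = +1 → QR.
(69/97) = -1 → non-residue.
(84/97) = -1 → non-residue.
(86/97) = +1 → QR.
Total quadratic residues among the 7: 4.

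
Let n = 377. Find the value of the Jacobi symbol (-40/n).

First reduce: -40 ≡ 337 (mod 377).
Reciprocity: 337 ≡ 1 and 377 ≡ 1 (mod 4), so (337/377) = +(377/337).
Reduce top mod 337: now compute (40/337).
Pull out 2^3: since 337 ≡ 1 (mod 8), (2/337) = +1, so (2/337)^3 = +1.
Reciprocity: 5 ≡ 1 and 337 ≡ 1 (mod 4), so (5/337) = +(337/5).
Reduce top mod 5: now compute (2/5).
Pull out 2: since 5 ≡ 5 (mod 8), (2/5) = -1.
Reached (1/5) = 1. Collecting the sign flips along the way, the symbol is -1.

-1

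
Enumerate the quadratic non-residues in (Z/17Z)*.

3, 5, 6, 7, 10, 11, 12, 14

Square k = 1,…,8 (k and 17−k give the same square):
1²=1, 2²=4, 3²=9, 4²=16, 5²≡8, 6²≡2, 7²≡15, 8²≡13 (mod 17).
The residues are {1, 2, 4, 8, 9, 13, 15, 16}; the non-residues are the remaining 8 nonzero classes.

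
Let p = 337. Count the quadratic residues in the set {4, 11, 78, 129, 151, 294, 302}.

(4/337) = +1 → QR.
(11/337) = -1 → non-residue.
(78/337) = +1 → QR.
(129/337) = +1 → QR.
(151/337) = -1 → non-residue.
(294/337) = +1 → QR.
(302/337) = -1 → non-residue.
Total quadratic residues among the 7: 4.

4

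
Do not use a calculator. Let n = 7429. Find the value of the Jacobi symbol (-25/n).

1

First reduce: -25 ≡ 7404 (mod 7429).
Pull out 2^2: since 7429 ≡ 5 (mod 8), (2/7429) = -1, so (2/7429)^2 = +1.
Reciprocity: 1851 ≡ 3 and 7429 ≡ 1 (mod 4), so (1851/7429) = +(7429/1851).
Reduce top mod 1851: now compute (25/1851).
Reciprocity: 25 ≡ 1 and 1851 ≡ 3 (mod 4), so (25/1851) = +(1851/25).
Reduce top mod 25: now compute (1/25).
Reached (1/25) = 1. Collecting the sign flips along the way, the symbol is +1.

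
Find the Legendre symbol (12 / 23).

1

Pull out 2^2: since 23 ≡ 7 (mod 8), (2/23) = +1, so (2/23)^2 = +1.
Reciprocity: 3 ≡ 3 and 23 ≡ 3 (mod 4), so (3/23) = −(23/3).
Reduce top mod 3: now compute (2/3).
Pull out 2: since 3 ≡ 3 (mod 8), (2/3) = -1.
Reached (1/3) = 1. Collecting the sign flips along the way, the symbol is +1.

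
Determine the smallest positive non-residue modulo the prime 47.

5

(2/47) = +1, so 2 is a residue.
(3/47) = +1, so 3 is a residue.
(4/47) = +1, so 4 is a residue.
(5/47) = −1, so 5 is the smallest positive non-residue mod 47.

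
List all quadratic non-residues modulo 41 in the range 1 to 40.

Square k = 1,…,20 (k and 41−k give the same square):
1²=1, 2²=4, 3²=9, 4²=16, 5²=25, 6²=36, 7²≡8, 8²≡23, 9²≡40, 10²≡18, 11²≡39, 12²≡21, 13²≡5, 14²≡32, 15²≡20, 16²≡10, 17²≡2, 18²≡37, 19²≡33, 20²≡31 (mod 41).
The residues are {1, 2, 4, 5, 8, 9, 10, 16, 18, 20, 21, 23, 25, 31, 32, 33, 36, 37, 39, 40}; the non-residues are the remaining 20 nonzero classes.

3 6 7 11 12 13 14 15 17 19 22 24 26 27 28 29 30 34 35 38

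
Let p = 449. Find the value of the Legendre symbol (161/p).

Reciprocity: 161 ≡ 1 and 449 ≡ 1 (mod 4), so (161/449) = +(449/161).
Reduce top mod 161: now compute (127/161).
Reciprocity: 127 ≡ 3 and 161 ≡ 1 (mod 4), so (127/161) = +(161/127).
Reduce top mod 127: now compute (34/127).
Pull out 2: since 127 ≡ 7 (mod 8), (2/127) = +1.
Reciprocity: 17 ≡ 1 and 127 ≡ 3 (mod 4), so (17/127) = +(127/17).
Reduce top mod 17: now compute (8/17).
Pull out 2^3: since 17 ≡ 1 (mod 8), (2/17) = +1, so (2/17)^3 = +1.
Reached (1/17) = 1. Collecting the sign flips along the way, the symbol is +1.

1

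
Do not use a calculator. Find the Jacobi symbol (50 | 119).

Pull out 2: since 119 ≡ 7 (mod 8), (2/119) = +1.
Reciprocity: 25 ≡ 1 and 119 ≡ 3 (mod 4), so (25/119) = +(119/25).
Reduce top mod 25: now compute (19/25).
Reciprocity: 19 ≡ 3 and 25 ≡ 1 (mod 4), so (19/25) = +(25/19).
Reduce top mod 19: now compute (6/19).
Pull out 2: since 19 ≡ 3 (mod 8), (2/19) = -1.
Reciprocity: 3 ≡ 3 and 19 ≡ 3 (mod 4), so (3/19) = −(19/3).
Reduce top mod 3: now compute (1/3).
Reached (1/3) = 1. Collecting the sign flips along the way, the symbol is +1.

1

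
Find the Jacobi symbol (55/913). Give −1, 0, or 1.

Reciprocity: 55 ≡ 3 and 913 ≡ 1 (mod 4), so (55/913) = +(913/55).
Reduce top mod 55: now compute (33/55).
Reciprocity: 33 ≡ 1 and 55 ≡ 3 (mod 4), so (33/55) = +(55/33).
Reduce top mod 33: now compute (22/33).
Pull out 2: since 33 ≡ 1 (mod 8), (2/33) = +1.
Reciprocity: 11 ≡ 3 and 33 ≡ 1 (mod 4), so (11/33) = +(33/11).
Reduce top mod 11: now compute (0/11).
Top reduces to 0: gcd > 1, so the symbol is 0.

0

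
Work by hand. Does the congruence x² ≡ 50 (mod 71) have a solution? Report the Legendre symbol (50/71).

1

Euler's criterion: (50/71) ≡ 50^35 (mod 71).
50^2 ≡ 15 (mod 71)
50^4 ≡ 12 (mod 71)
50^8 ≡ 2 (mod 71)
50^16 ≡ 4 (mod 71)
50^32 ≡ 16 (mod 71)
50^35 = 50^(32+2+1) ≡ 1 (mod 71).
Result is 1, so (50/71) = 1.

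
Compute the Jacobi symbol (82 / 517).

Pull out 2: since 517 ≡ 5 (mod 8), (2/517) = -1.
Reciprocity: 41 ≡ 1 and 517 ≡ 1 (mod 4), so (41/517) = +(517/41).
Reduce top mod 41: now compute (25/41).
Reciprocity: 25 ≡ 1 and 41 ≡ 1 (mod 4), so (25/41) = +(41/25).
Reduce top mod 25: now compute (16/25).
Pull out 2^4: since 25 ≡ 1 (mod 8), (2/25) = +1, so (2/25)^4 = +1.
Reached (1/25) = 1. Collecting the sign flips along the way, the symbol is -1.

-1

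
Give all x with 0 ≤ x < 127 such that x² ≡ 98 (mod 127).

Since 127 ≡ 3 (mod 4), a square root of 98 is 98^((127+1)/4) = 98^32 mod 127.
Repeated squaring: 98^2≡79, 98^4≡18, 98^8≡70, 98^16≡74, 98^32≡15 (mod 127).
98^32 = 98^(32) ≡ 15 (mod 127).
Check: 15² = 225 ≡ 98 (mod 127). The two roots are 15 and 112.

15, 112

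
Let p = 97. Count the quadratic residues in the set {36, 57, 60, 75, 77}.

(36/97) = +1 → QR.
(57/97) = -1 → non-residue.
(60/97) = -1 → non-residue.
(75/97) = +1 → QR.
(77/97) = -1 → non-residue.
Total quadratic residues among the 5: 2.

2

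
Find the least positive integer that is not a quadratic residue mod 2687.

5

(2/2687) = +1, so 2 is a residue.
(3/2687) = +1, so 3 is a residue.
(4/2687) = +1, so 4 is a residue.
(5/2687) = −1, so 5 is the smallest positive non-residue mod 2687.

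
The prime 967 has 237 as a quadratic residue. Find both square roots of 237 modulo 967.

Since 967 ≡ 3 (mod 4), a square root of 237 is 237^((967+1)/4) = 237^242 mod 967.
Repeated squaring: 237^2≡83, 237^4≡120, 237^8≡862, 237^16≡388, 237^32≡659, 237^64≡98, 237^128≡901 (mod 967).
237^242 = 237^(128+64+32+16+2) ≡ 553 (mod 967).
Check: 553² = 305809 ≡ 237 (mod 967). The two roots are 414 and 553.

414, 553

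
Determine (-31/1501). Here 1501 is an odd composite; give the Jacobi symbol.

-1

First reduce: -31 ≡ 1470 (mod 1501).
Pull out 2: since 1501 ≡ 5 (mod 8), (2/1501) = -1.
Reciprocity: 735 ≡ 3 and 1501 ≡ 1 (mod 4), so (735/1501) = +(1501/735).
Reduce top mod 735: now compute (31/735).
Reciprocity: 31 ≡ 3 and 735 ≡ 3 (mod 4), so (31/735) = −(735/31).
Reduce top mod 31: now compute (22/31).
Pull out 2: since 31 ≡ 7 (mod 8), (2/31) = +1.
Reciprocity: 11 ≡ 3 and 31 ≡ 3 (mod 4), so (11/31) = −(31/11).
Reduce top mod 11: now compute (9/11).
Reciprocity: 9 ≡ 1 and 11 ≡ 3 (mod 4), so (9/11) = +(11/9).
Reduce top mod 9: now compute (2/9).
Pull out 2: since 9 ≡ 1 (mod 8), (2/9) = +1.
Reached (1/9) = 1. Collecting the sign flips along the way, the symbol is -1.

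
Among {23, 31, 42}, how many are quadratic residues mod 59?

(23/59) = -1 → non-residue.
(31/59) = -1 → non-residue.
(42/59) = -1 → non-residue.
Total quadratic residues among the 3: 0.

0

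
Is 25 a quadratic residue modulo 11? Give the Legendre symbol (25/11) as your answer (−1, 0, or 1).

Euler's criterion: (25/11) ≡ 3^5 (mod 11).
3^2 ≡ 9 (mod 11)
3^4 ≡ 4 (mod 11)
3^5 = 3^(4+1) ≡ 1 (mod 11).
Result is 1, so (25/11) = 1.

1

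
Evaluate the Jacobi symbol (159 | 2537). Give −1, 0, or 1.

Reciprocity: 159 ≡ 3 and 2537 ≡ 1 (mod 4), so (159/2537) = +(2537/159).
Reduce top mod 159: now compute (152/159).
Pull out 2^3: since 159 ≡ 7 (mod 8), (2/159) = +1, so (2/159)^3 = +1.
Reciprocity: 19 ≡ 3 and 159 ≡ 3 (mod 4), so (19/159) = −(159/19).
Reduce top mod 19: now compute (7/19).
Reciprocity: 7 ≡ 3 and 19 ≡ 3 (mod 4), so (7/19) = −(19/7).
Reduce top mod 7: now compute (5/7).
Reciprocity: 5 ≡ 1 and 7 ≡ 3 (mod 4), so (5/7) = +(7/5).
Reduce top mod 5: now compute (2/5).
Pull out 2: since 5 ≡ 5 (mod 8), (2/5) = -1.
Reached (1/5) = 1. Collecting the sign flips along the way, the symbol is -1.

-1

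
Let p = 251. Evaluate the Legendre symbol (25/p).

1

Reciprocity: 25 ≡ 1 and 251 ≡ 3 (mod 4), so (25/251) = +(251/25).
Reduce top mod 25: now compute (1/25).
Reached (1/25) = 1. Collecting the sign flips along the way, the symbol is +1.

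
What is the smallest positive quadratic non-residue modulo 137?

3

(2/137) = +1, so 2 is a residue.
(3/137) = −1, so 3 is the smallest positive non-residue mod 137.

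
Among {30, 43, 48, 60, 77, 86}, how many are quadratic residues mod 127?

2

(30/127) = +1 → QR.
(43/127) = -1 → non-residue.
(48/127) = -1 → non-residue.
(60/127) = +1 → QR.
(77/127) = -1 → non-residue.
(86/127) = -1 → non-residue.
Total quadratic residues among the 6: 2.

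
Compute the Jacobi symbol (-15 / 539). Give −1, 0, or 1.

First reduce: -15 ≡ 524 (mod 539).
Pull out 2^2: since 539 ≡ 3 (mod 8), (2/539) = -1, so (2/539)^2 = +1.
Reciprocity: 131 ≡ 3 and 539 ≡ 3 (mod 4), so (131/539) = −(539/131).
Reduce top mod 131: now compute (15/131).
Reciprocity: 15 ≡ 3 and 131 ≡ 3 (mod 4), so (15/131) = −(131/15).
Reduce top mod 15: now compute (11/15).
Reciprocity: 11 ≡ 3 and 15 ≡ 3 (mod 4), so (11/15) = −(15/11).
Reduce top mod 11: now compute (4/11).
Pull out 2^2: since 11 ≡ 3 (mod 8), (2/11) = -1, so (2/11)^2 = +1.
Reached (1/11) = 1. Collecting the sign flips along the way, the symbol is -1.

-1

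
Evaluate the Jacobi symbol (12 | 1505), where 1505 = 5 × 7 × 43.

-1

Pull out 2^2: since 1505 ≡ 1 (mod 8), (2/1505) = +1, so (2/1505)^2 = +1.
Reciprocity: 3 ≡ 3 and 1505 ≡ 1 (mod 4), so (3/1505) = +(1505/3).
Reduce top mod 3: now compute (2/3).
Pull out 2: since 3 ≡ 3 (mod 8), (2/3) = -1.
Reached (1/3) = 1. Collecting the sign flips along the way, the symbol is -1.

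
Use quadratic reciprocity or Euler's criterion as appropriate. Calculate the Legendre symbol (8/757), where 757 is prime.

-1

Euler's criterion: (8/757) ≡ 8^378 (mod 757).
8^2 ≡ 64 (mod 757)
8^4 ≡ 311 (mod 757)
8^8 ≡ 582 (mod 757)
8^16 ≡ 345 (mod 757)
8^32 ≡ 176 (mod 757)
8^64 ≡ 696 (mod 757)
8^128 ≡ 693 (mod 757)
8^256 ≡ 311 (mod 757)
8^378 = 8^(256+64+32+16+8+2) ≡ 756 (mod 757).
Result is 756 ≡ −1, so (8/757) = −1.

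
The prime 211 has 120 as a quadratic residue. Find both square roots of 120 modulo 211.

72, 139

Since 211 ≡ 3 (mod 4), a square root of 120 is 120^((211+1)/4) = 120^53 mod 211.
Repeated squaring: 120^2≡52, 120^4≡172, 120^8≡44, 120^16≡37, 120^32≡103 (mod 211).
120^53 = 120^(32+16+4+1) ≡ 139 (mod 211).
Check: 139² = 19321 ≡ 120 (mod 211). The two roots are 72 and 139.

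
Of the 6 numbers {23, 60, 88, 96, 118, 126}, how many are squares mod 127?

2

(23/127) = -1 → non-residue.
(60/127) = +1 → QR.
(88/127) = +1 → QR.
(96/127) = -1 → non-residue.
(118/127) = -1 → non-residue.
(126/127) = -1 → non-residue.
Total quadratic residues among the 6: 2.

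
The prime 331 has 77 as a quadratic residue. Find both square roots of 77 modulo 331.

121, 210

Since 331 ≡ 3 (mod 4), a square root of 77 is 77^((331+1)/4) = 77^83 mod 331.
Repeated squaring: 77^2≡302, 77^4≡179, 77^8≡265, 77^16≡53, 77^32≡161, 77^64≡103 (mod 331).
77^83 = 77^(64+16+2+1) ≡ 121 (mod 331).
Check: 121² = 14641 ≡ 77 (mod 331). The two roots are 121 and 210.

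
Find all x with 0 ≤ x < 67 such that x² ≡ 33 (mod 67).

Since 67 ≡ 3 (mod 4), a square root of 33 is 33^((67+1)/4) = 33^17 mod 67.
Repeated squaring: 33^2≡17, 33^4≡21, 33^8≡39, 33^16≡47 (mod 67).
33^17 = 33^(16+1) ≡ 10 (mod 67).
Check: 10² = 100 ≡ 33 (mod 67). The two roots are 10 and 57.

10, 57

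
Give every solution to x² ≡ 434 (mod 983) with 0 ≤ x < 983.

Since 983 ≡ 3 (mod 4), a square root of 434 is 434^((983+1)/4) = 434^246 mod 983.
Repeated squaring: 434^2≡603, 434^4≡882, 434^8≡371, 434^16≡21, 434^32≡441, 434^64≡830, 434^128≡800 (mod 983).
434^246 = 434^(128+64+32+16+4+2) ≡ 184 (mod 983).
Check: 184² = 33856 ≡ 434 (mod 983). The two roots are 184 and 799.

184, 799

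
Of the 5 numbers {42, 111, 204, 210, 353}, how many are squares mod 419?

(42/419) = -1 → non-residue.
(111/419) = +1 → QR.
(204/419) = -1 → non-residue.
(210/419) = -1 → non-residue.
(353/419) = -1 → non-residue.
Total quadratic residues among the 5: 1.

1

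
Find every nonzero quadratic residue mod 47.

Square k = 1,…,23 (k and 47−k give the same square):
1²=1, 2²=4, 3²=9, 4²=16, 5²=25, 6²=36, 7²≡2, 8²≡17, 9²≡34, 10²≡6, 11²≡27, 12²≡3, 13²≡28, 14²≡8, 15²≡37, 16²≡21, 17²≡7, 18²≡42, 19²≡32, 20²≡24, 21²≡18, 22²≡14, 23²≡12 (mod 47).
So the quadratic residues mod 47 are {1, 2, 3, 4, 6, 7, 8, 9, 12, 14, 16, 17, 18, 21, 24, 25, 27, 28, 32, 34, 36, 37, 42}.

1 2 3 4 6 7 8 9 12 14 16 17 18 21 24 25 27 28 32 34 36 37 42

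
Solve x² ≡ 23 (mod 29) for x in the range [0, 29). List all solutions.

29 ≡ 1 (mod 4), so we find a root by search.
Trying successive values, 9² = 81 ≡ 23 (mod 29). The other root is 29 − 9 = 20.

9, 20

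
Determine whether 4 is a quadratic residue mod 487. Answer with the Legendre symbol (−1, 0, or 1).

Pull out 2^2: since 487 ≡ 7 (mod 8), (2/487) = +1, so (2/487)^2 = +1.
Reached (1/487) = 1. Collecting the sign flips along the way, the symbol is +1.

1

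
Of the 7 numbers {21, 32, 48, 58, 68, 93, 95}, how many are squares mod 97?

4

(21/97) = -1 → non-residue.
(32/97) = +1 → QR.
(48/97) = +1 → QR.
(58/97) = -1 → non-residue.
(68/97) = -1 → non-residue.
(93/97) = +1 → QR.
(95/97) = +1 → QR.
Total quadratic residues among the 7: 4.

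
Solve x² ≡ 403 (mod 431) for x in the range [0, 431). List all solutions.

Since 431 ≡ 3 (mod 4), a square root of 403 is 403^((431+1)/4) = 403^108 mod 431.
Repeated squaring: 403^2≡353, 403^4≡50, 403^8≡345, 403^16≡69, 403^32≡20, 403^64≡400 (mod 431).
403^108 = 403^(64+32+8+4) ≡ 265 (mod 431).
Check: 265² = 70225 ≡ 403 (mod 431). The two roots are 166 and 265.

166, 265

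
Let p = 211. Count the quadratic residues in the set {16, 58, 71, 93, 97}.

4

(16/211) = +1 → QR.
(58/211) = +1 → QR.
(71/211) = +1 → QR.
(93/211) = +1 → QR.
(97/211) = -1 → non-residue.
Total quadratic residues among the 5: 4.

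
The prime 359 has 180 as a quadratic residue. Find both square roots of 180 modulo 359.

170, 189

Since 359 ≡ 3 (mod 4), a square root of 180 is 180^((359+1)/4) = 180^90 mod 359.
Repeated squaring: 180^2≡90, 180^4≡202, 180^8≡237, 180^16≡165, 180^32≡300, 180^64≡250 (mod 359).
180^90 = 180^(64+16+8+2) ≡ 170 (mod 359).
Check: 170² = 28900 ≡ 180 (mod 359). The two roots are 170 and 189.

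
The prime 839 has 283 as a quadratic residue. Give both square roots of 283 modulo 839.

Since 839 ≡ 3 (mod 4), a square root of 283 is 283^((839+1)/4) = 283^210 mod 839.
Repeated squaring: 283^2≡384, 283^4≡631, 283^8≡475, 283^16≡773, 283^32≡161, 283^64≡751, 283^128≡193 (mod 839).
283^210 = 283^(128+64+16+2) ≡ 258 (mod 839).
Check: 258² = 66564 ≡ 283 (mod 839). The two roots are 258 and 581.

258, 581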